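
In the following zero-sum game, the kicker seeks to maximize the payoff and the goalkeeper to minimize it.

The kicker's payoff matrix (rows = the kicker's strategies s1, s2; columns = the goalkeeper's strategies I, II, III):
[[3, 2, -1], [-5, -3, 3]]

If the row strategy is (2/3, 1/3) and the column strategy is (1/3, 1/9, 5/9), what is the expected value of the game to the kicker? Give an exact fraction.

1/3

Against (1/3, 1/9, 5/9), each row's expected payoff is s1: 2/3; s2: -1/3.
Taking the (2/3, 1/3)-weighted average: (2/3)·(2/3) + (1/3)·(-1/3) = 1/3.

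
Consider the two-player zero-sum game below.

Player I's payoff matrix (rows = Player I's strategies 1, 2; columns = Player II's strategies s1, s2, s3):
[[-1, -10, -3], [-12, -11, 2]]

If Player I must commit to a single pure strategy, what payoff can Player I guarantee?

-10

The worst-case payoff for each row is 1: -10, 2: -12.
The best of these is -10.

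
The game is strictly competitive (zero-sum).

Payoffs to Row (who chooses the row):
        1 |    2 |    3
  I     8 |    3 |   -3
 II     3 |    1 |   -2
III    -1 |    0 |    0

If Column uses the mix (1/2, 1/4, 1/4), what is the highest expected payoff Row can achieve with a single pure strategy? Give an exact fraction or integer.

I: (8)·(1/2) + (3)·(1/4) + (-3)·(1/4) = 4.
II: (3)·(1/2) + (1)·(1/4) + (-2)·(1/4) = 5/4.
III: (-1)·(1/2) + (0)·(1/4) + (0)·(1/4) = -1/2.
The best pure response is I with expected payoff 4.

4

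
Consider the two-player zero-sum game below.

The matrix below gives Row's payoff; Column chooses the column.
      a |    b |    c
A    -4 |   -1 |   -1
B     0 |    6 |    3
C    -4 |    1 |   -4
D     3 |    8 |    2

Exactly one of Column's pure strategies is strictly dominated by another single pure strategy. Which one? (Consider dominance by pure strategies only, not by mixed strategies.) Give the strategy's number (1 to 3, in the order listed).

Column prefers columns that give Row less. Compare b with a: -4 < -1, 0 < 6, -4 < 1, 3 < 8.
So a strictly dominates b for Column; b is strictly dominated.

2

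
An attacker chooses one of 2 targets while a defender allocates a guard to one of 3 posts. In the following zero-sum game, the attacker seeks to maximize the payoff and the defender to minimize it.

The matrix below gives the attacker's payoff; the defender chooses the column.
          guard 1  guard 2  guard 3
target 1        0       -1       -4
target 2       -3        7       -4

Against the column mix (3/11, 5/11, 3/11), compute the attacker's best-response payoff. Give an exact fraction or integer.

target 1: (0)·(3/11) + (-1)·(5/11) + (-4)·(3/11) = -17/11.
target 2: (-3)·(3/11) + (7)·(5/11) + (-4)·(3/11) = 14/11.
The best pure response is target 2 with expected payoff 14/11.

14/11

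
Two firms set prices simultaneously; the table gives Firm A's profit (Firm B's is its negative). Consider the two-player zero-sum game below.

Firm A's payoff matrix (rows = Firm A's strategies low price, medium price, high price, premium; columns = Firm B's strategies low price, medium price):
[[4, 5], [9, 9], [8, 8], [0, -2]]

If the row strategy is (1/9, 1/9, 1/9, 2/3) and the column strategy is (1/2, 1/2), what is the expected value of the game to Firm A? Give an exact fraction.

Against (1/2, 1/2), each row's expected payoff is low price: 9/2; medium price: 9; high price: 8; premium: -1.
Taking the (1/9, 1/9, 1/9, 2/3)-weighted average: (1/9)·(9/2) + (1/9)·(9) + (1/9)·(8) + (2/3)·(-1) = 31/18.

31/18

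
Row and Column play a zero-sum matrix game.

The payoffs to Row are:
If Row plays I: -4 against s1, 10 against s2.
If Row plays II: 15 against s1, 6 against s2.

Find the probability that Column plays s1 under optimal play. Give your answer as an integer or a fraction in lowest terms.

4/23

Row minima are -4 and 6, so Row's maximin is 6; column maxima are 15 and 10, so Column's minimax is 10. These differ, so the equilibrium is in mixed strategies.
Let Column play s1 with probability q. Row is indifferent when −4q + 10(1−q) = 15q + 6(1−q), giving q = 4/23.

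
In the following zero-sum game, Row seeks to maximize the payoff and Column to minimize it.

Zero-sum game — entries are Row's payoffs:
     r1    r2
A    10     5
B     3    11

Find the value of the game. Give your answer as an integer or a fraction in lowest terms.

Row minima are 5 and 3, so Row's maximin is 5; column maxima are 10 and 11, so Column's minimax is 10. These differ, so the equilibrium is in mixed strategies.
Let Row play A with probability p. Column is indifferent when 10p + 3(1−p) = 5p + 11(1−p), giving p = 8/13.
Let Column play r1 with probability q. Row is indifferent when 10q + 5(1−q) = 3q + 11(1−q), giving q = 6/13.
The value is 10·(6/13) + (5)·(7/13) = 95/13.

95/13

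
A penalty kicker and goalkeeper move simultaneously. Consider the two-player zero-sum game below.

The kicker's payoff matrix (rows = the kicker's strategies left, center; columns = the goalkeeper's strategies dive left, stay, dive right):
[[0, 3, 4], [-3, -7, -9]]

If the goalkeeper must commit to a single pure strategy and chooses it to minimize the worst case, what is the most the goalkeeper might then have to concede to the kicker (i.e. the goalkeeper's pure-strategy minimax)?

The worst case (largest entry) in each column is dive left: 0, stay: 3, dive right: 4.
The best (smallest) of these is 0.

0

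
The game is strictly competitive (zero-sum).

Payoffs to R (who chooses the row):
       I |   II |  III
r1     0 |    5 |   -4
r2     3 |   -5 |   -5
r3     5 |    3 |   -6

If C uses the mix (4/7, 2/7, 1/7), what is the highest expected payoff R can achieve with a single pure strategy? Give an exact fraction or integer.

r1: (0)·(4/7) + (5)·(2/7) + (-4)·(1/7) = 6/7.
r2: (3)·(4/7) + (-5)·(2/7) + (-5)·(1/7) = -3/7.
r3: (5)·(4/7) + (3)·(2/7) + (-6)·(1/7) = 20/7.
The best pure response is r3 with expected payoff 20/7.

20/7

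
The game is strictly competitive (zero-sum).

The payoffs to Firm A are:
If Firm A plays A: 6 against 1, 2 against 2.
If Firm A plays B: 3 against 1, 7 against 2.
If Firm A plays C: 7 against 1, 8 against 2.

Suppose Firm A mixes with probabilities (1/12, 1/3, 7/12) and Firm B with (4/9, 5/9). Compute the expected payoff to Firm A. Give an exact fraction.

Against (4/9, 5/9), each row's expected payoff is A: 34/9; B: 47/9; C: 68/9.
Taking the (1/12, 1/3, 7/12)-weighted average: (1/12)·(34/9) + (1/3)·(47/9) + (7/12)·(68/9) = 349/54.

349/54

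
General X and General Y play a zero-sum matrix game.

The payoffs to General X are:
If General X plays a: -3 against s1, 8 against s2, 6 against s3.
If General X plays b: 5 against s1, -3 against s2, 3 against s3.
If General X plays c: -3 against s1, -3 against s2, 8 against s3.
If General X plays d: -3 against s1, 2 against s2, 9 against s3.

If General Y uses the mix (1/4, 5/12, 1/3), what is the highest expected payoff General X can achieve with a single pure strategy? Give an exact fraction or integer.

a: (-3)·(1/4) + (8)·(5/12) + (6)·(1/3) = 55/12.
b: (5)·(1/4) + (-3)·(5/12) + (3)·(1/3) = 1.
c: (-3)·(1/4) + (-3)·(5/12) + (8)·(1/3) = 2/3.
d: (-3)·(1/4) + (2)·(5/12) + (9)·(1/3) = 37/12.
The best pure response is a with expected payoff 55/12.

55/12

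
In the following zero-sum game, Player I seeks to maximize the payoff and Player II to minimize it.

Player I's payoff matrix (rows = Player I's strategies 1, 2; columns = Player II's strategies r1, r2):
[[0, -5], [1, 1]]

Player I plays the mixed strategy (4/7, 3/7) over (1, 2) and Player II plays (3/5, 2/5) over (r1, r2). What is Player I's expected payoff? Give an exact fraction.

-5/7

Against (3/5, 2/5), each row's expected payoff is 1: -2; 2: 1.
Taking the (4/7, 3/7)-weighted average: (4/7)·(-2) + (3/7)·(1) = -5/7.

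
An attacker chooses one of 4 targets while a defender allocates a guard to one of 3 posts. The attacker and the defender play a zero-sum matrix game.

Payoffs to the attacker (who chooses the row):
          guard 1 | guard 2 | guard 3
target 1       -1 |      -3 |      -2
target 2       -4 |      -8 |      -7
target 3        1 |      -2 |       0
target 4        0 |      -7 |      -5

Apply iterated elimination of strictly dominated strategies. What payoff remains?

-2

Row target 1 is strictly dominated by row target 3 (1>-1, -2>-3, 0>-2); eliminate target 1.
Column guard 3 is strictly dominated by guard 2 for the defender (-8<-7, -2<0, -7<-5); eliminate guard 3.
Row target 4 is strictly dominated by row target 3 (1>0, -2>-7); eliminate target 4.
Column guard 1 is strictly dominated by guard 2 for the defender (-8<-4, -2<1); eliminate guard 1.
Row target 2 is strictly dominated by row target 3 (-2>-8); eliminate target 2.
Only (target 3, guard 2) remains, with payoff -2.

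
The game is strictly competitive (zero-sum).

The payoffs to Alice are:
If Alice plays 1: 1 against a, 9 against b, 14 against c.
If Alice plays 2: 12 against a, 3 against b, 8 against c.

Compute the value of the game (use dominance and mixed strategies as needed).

Column c is strictly dominated by b for Bob (it gives Alice more in every row).
The remaining 2×2 game on (1, 2) × (a, b) has no saddle point. Let Alice play 1 with probability p; indifference gives p + 12(1−p) = 9p + 3(1−p), so p = 9/17.
Similarly Bob's optimal q on a is 6/17, and the value is 1·(6/17) + (9)·(11/17) = 105/17.

105/17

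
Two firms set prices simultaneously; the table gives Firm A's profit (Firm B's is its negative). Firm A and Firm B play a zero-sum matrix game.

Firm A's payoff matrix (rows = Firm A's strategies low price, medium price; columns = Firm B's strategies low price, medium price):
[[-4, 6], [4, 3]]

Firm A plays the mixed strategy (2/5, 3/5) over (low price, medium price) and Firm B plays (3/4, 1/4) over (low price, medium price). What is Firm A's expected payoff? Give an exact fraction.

33/20

Against (3/4, 1/4), each row's expected payoff is low price: -3/2; medium price: 15/4.
Taking the (2/5, 3/5)-weighted average: (2/5)·(-3/2) + (3/5)·(15/4) = 33/20.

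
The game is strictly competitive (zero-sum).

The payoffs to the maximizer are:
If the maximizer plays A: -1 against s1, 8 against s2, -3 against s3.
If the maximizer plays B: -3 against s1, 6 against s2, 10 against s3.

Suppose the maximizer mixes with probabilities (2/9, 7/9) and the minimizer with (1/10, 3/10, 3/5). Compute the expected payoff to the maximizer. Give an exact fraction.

Against (1/10, 3/10, 3/5), each row's expected payoff is A: 1/2; B: 15/2.
Taking the (2/9, 7/9)-weighted average: (2/9)·(1/2) + (7/9)·(15/2) = 107/18.

107/18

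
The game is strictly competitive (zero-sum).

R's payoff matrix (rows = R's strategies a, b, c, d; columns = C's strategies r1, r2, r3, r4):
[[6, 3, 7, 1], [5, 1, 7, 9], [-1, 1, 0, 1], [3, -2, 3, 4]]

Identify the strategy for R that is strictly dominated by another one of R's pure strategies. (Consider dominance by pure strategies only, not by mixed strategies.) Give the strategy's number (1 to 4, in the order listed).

4

Compare d with b: 5 > 3, 1 > -2, 7 > 3, 9 > 4.
So b strictly dominates d for R; d is strictly dominated.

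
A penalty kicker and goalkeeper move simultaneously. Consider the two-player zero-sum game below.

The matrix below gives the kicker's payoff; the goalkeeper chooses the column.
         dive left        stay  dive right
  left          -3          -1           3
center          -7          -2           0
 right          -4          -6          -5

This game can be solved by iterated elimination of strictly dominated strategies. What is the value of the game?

Row right is strictly dominated by row left (-3>-4, -1>-6, 3>-5); eliminate right.
Row center is strictly dominated by row left (-3>-7, -1>-2, 3>0); eliminate center.
Column dive right is strictly dominated by dive left for the goalkeeper (-3<3); eliminate dive right.
Column stay is strictly dominated by dive left for the goalkeeper (-3<-1); eliminate stay.
Only (left, dive left) remains, with payoff -3.

-3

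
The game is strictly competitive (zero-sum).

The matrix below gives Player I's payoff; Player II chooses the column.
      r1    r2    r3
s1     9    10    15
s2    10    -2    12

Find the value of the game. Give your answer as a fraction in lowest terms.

Column r3 is strictly dominated by r1 for Player II (it gives Player I more in every row).
The remaining 2×2 game on (s1, s2) × (r1, r2) has no saddle point. Let Player I play s1 with probability p; indifference gives 9p + 10(1−p) = 10p − 2(1−p), so p = 12/13.
Similarly Player II's optimal q on r1 is 12/13, and the value is 9·(12/13) + (10)·(1/13) = 118/13.

118/13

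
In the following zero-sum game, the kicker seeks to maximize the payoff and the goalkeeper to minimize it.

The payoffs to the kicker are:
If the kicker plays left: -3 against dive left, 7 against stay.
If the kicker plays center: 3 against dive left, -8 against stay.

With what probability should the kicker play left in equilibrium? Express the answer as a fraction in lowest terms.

11/21

Row minima are -3 and -8, so the kicker's maximin is -3; column maxima are 3 and 7, so the goalkeeper's minimax is 3. These differ, so the equilibrium is in mixed strategies.
Let the kicker play left with probability p. The goalkeeper is indifferent when −3p + 3(1−p) = 7p − 8(1−p), giving p = 11/21.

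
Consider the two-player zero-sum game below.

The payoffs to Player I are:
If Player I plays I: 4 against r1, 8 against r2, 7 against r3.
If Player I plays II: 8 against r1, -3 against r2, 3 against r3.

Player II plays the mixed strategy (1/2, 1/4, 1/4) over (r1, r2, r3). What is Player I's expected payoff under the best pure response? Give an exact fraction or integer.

I: (4)·(1/2) + (8)·(1/4) + (7)·(1/4) = 23/4.
II: (8)·(1/2) + (-3)·(1/4) + (3)·(1/4) = 4.
The best pure response is I with expected payoff 23/4.

23/4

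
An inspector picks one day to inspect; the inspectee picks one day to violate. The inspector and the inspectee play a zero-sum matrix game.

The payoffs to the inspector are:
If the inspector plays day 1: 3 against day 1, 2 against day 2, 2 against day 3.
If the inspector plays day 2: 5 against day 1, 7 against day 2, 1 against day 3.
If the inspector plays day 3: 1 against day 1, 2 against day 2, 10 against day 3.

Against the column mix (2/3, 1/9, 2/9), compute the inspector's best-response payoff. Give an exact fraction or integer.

day 1: (3)·(2/3) + (2)·(1/9) + (2)·(2/9) = 8/3.
day 2: (5)·(2/3) + (7)·(1/9) + (1)·(2/9) = 13/3.
day 3: (1)·(2/3) + (2)·(1/9) + (10)·(2/9) = 28/9.
The best pure response is day 2 with expected payoff 13/3.

13/3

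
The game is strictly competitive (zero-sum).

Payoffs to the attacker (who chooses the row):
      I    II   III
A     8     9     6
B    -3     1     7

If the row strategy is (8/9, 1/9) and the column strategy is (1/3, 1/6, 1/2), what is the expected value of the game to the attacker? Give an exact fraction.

Against (1/3, 1/6, 1/2), each row's expected payoff is A: 43/6; B: 8/3.
Taking the (8/9, 1/9)-weighted average: (8/9)·(43/6) + (1/9)·(8/3) = 20/3.

20/3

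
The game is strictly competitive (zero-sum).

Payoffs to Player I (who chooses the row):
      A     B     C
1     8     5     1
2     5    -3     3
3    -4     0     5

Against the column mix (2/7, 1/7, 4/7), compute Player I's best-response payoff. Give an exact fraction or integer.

1: (8)·(2/7) + (5)·(1/7) + (1)·(4/7) = 25/7.
2: (5)·(2/7) + (-3)·(1/7) + (3)·(4/7) = 19/7.
3: (-4)·(2/7) + (0)·(1/7) + (5)·(4/7) = 12/7.
The best pure response is 1 with expected payoff 25/7.

25/7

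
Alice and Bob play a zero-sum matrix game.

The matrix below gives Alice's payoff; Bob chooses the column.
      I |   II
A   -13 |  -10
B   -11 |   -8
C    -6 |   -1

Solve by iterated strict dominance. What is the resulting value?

Row A is strictly dominated by row B (-11>-13, -8>-10); eliminate A.
Row B is strictly dominated by row C (-6>-11, -1>-8); eliminate B.
Column II is strictly dominated by I for Bob (-6<-1); eliminate II.
Only (C, I) remains, with payoff -6.

-6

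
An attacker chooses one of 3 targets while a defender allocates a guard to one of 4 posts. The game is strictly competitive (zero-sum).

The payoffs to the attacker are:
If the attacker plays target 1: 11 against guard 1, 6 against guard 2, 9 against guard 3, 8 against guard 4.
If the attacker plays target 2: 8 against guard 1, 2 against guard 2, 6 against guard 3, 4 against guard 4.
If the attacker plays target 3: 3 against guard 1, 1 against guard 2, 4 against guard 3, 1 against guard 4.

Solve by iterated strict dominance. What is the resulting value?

Column guard 3 is strictly dominated by guard 2 for the defender (6<9, 2<6, 1<4); eliminate guard 3.
Column guard 1 is strictly dominated by guard 2 for the defender (6<11, 2<8, 1<3); eliminate guard 1.
Row target 3 is strictly dominated by row target 1 (6>1, 8>1); eliminate target 3.
Column guard 4 is strictly dominated by guard 2 for the defender (6<8, 2<4); eliminate guard 4.
Row target 2 is strictly dominated by row target 1 (6>2); eliminate target 2.
Only (target 1, guard 2) remains, with payoff 6.

6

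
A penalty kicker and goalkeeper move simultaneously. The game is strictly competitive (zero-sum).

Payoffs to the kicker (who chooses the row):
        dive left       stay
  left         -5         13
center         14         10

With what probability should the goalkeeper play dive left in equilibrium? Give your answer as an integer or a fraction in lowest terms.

Row minima are -5 and 10, so the kicker's maximin is 10; column maxima are 14 and 13, so the goalkeeper's minimax is 13. These differ, so the equilibrium is in mixed strategies.
Let the goalkeeper play dive left with probability q. The kicker is indifferent when −5q + 13(1−q) = 14q + 10(1−q), giving q = 3/22.

3/22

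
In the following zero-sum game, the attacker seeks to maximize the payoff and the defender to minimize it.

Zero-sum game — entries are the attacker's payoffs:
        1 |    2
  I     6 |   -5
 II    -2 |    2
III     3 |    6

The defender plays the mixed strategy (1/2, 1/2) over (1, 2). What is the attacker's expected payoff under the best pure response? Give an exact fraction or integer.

I: (6)·(1/2) + (-5)·(1/2) = 1/2.
II: (-2)·(1/2) + (2)·(1/2) = 0.
III: (3)·(1/2) + (6)·(1/2) = 9/2.
The best pure response is III with expected payoff 9/2.

9/2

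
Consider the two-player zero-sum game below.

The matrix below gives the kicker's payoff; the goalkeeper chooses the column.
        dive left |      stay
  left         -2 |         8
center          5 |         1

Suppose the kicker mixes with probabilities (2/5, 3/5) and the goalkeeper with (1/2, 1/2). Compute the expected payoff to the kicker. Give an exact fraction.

Against (1/2, 1/2), each row's expected payoff is left: 3; center: 3.
Taking the (2/5, 3/5)-weighted average: (2/5)·(3) + (3/5)·(3) = 3.

3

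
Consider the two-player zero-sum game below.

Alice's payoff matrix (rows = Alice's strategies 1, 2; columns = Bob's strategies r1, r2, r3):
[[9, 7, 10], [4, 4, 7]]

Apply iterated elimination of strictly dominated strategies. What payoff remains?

7

Row 2 is strictly dominated by row 1 (9>4, 7>4, 10>7); eliminate 2.
Column r1 is strictly dominated by r2 for Bob (7<9); eliminate r1.
Column r3 is strictly dominated by r2 for Bob (7<10); eliminate r3.
Only (1, r2) remains, with payoff 7.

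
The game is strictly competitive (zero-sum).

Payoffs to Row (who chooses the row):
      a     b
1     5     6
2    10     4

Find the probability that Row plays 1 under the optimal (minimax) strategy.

6/7

Row minima are 5 and 4, so Row's maximin is 5; column maxima are 10 and 6, so Column's minimax is 6. These differ, so the equilibrium is in mixed strategies.
Let Row play 1 with probability p. Column is indifferent when 5p + 10(1−p) = 6p + 4(1−p), giving p = 6/7.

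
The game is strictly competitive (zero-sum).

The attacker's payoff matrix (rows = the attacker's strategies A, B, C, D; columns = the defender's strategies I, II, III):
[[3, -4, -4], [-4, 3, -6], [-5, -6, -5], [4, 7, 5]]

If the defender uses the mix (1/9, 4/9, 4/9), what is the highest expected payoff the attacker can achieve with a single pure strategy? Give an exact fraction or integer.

52/9

A: (3)·(1/9) + (-4)·(4/9) + (-4)·(4/9) = -29/9.
B: (-4)·(1/9) + (3)·(4/9) + (-6)·(4/9) = -16/9.
C: (-5)·(1/9) + (-6)·(4/9) + (-5)·(4/9) = -49/9.
D: (4)·(1/9) + (7)·(4/9) + (5)·(4/9) = 52/9.
The best pure response is D with expected payoff 52/9.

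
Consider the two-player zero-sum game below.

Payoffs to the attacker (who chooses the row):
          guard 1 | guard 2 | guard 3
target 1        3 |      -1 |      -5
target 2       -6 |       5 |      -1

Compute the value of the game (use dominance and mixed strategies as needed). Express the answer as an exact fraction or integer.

-33/13

Column guard 2 is strictly dominated by guard 3 for the defender (it gives the attacker more in every row).
The remaining 2×2 game on (target 1, target 2) × (guard 1, guard 3) has no saddle point. Let the attacker play target 1 with probability p; indifference gives 3p − 6(1−p) = −5p − (1−p), so p = 5/13.
Similarly the defender's optimal q on guard 1 is 4/13, and the value is 3·(4/13) + (-5)·(9/13) = -33/13.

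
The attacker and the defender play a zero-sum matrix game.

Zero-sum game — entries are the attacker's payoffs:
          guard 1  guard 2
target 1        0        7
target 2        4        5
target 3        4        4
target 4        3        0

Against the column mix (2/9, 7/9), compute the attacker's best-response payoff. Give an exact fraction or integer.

target 1: (0)·(2/9) + (7)·(7/9) = 49/9.
target 2: (4)·(2/9) + (5)·(7/9) = 43/9.
target 3: (4)·(2/9) + (4)·(7/9) = 4.
target 4: (3)·(2/9) + (0)·(7/9) = 2/3.
The best pure response is target 1 with expected payoff 49/9.

49/9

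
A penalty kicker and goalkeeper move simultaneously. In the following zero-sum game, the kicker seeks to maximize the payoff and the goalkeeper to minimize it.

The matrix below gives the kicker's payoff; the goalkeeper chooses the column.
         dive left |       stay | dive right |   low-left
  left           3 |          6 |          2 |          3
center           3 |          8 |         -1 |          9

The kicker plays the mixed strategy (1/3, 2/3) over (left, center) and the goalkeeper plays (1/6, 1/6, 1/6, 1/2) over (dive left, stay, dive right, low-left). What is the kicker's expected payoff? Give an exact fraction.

47/9

Against (1/6, 1/6, 1/6, 1/2), each row's expected payoff is left: 10/3; center: 37/6.
Taking the (1/3, 2/3)-weighted average: (1/3)·(10/3) + (2/3)·(37/6) = 47/9.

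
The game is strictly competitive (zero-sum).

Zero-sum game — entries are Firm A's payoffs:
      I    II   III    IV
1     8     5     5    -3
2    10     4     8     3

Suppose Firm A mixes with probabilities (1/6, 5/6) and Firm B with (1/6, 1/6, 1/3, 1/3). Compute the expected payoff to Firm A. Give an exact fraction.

Against (1/6, 1/6, 1/3, 1/3), each row's expected payoff is 1: 17/6; 2: 6.
Taking the (1/6, 5/6)-weighted average: (1/6)·(17/6) + (5/6)·(6) = 197/36.

197/36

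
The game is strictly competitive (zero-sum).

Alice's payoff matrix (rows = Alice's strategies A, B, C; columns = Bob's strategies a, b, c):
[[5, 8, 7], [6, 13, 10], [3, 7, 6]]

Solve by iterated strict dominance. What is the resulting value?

6

Row A is strictly dominated by row B (6>5, 13>8, 10>7); eliminate A.
Row C is strictly dominated by row B (6>3, 13>7, 10>6); eliminate C.
Column b is strictly dominated by a for Bob (6<13); eliminate b.
Column c is strictly dominated by a for Bob (6<10); eliminate c.
Only (B, a) remains, with payoff 6.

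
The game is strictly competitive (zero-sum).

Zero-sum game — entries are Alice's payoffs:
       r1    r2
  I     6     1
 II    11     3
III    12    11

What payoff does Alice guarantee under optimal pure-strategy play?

11

Row minima: 1, 3, 11 → Alice's maximin is 11.
Column maxima: 12, 11 → Bob's minimax is 11.
They coincide at (III, r2), so the value is 11.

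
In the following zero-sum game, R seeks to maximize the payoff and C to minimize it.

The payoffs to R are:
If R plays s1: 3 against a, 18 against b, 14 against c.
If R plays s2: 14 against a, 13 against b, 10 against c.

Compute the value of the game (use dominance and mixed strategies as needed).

Column b is strictly dominated by c for C (it gives R more in every row).
The remaining 2×2 game on (s1, s2) × (a, c) has no saddle point. Let R play s1 with probability p; indifference gives 3p + 14(1−p) = 14p + 10(1−p), so p = 4/15.
Similarly C's optimal q on a is 4/15, and the value is 3·(4/15) + (14)·(11/15) = 166/15.

166/15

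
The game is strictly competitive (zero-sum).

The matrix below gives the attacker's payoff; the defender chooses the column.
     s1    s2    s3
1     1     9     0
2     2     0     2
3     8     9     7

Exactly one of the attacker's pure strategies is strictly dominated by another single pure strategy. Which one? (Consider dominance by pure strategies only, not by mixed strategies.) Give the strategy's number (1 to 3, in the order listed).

2

Compare 2 with 3: 8 > 2, 9 > 0, 7 > 2.
So 3 strictly dominates 2 for the attacker; 2 is strictly dominated.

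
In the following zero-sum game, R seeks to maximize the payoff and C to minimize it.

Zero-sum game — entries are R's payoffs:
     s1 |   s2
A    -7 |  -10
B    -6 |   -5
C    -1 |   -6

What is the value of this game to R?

-31/6

Row A is strictly dominated by row B, so R never plays it.
The remaining 2×2 game on (B, C) × (s1, s2) has no saddle point. Let R play B with probability p; indifference gives −6p − (1−p) = −5p − 6(1−p), so p = 5/6.
Similarly C's optimal q on s1 is 1/6, and the value is -6·(1/6) + (-5)·(5/6) = -31/6.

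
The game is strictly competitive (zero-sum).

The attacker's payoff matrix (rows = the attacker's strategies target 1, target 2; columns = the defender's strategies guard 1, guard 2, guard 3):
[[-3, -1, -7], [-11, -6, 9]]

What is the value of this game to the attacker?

Column guard 2 is strictly dominated by guard 1 for the defender (it gives the attacker more in every row).
The remaining 2×2 game on (target 1, target 2) × (guard 1, guard 3) has no saddle point. Let the attacker play target 1 with probability p; indifference gives −3p − 11(1−p) = −7p + 9(1−p), so p = 5/6.
Similarly the defender's optimal q on guard 1 is 2/3, and the value is -3·(2/3) + (-7)·(1/3) = -13/3.

-13/3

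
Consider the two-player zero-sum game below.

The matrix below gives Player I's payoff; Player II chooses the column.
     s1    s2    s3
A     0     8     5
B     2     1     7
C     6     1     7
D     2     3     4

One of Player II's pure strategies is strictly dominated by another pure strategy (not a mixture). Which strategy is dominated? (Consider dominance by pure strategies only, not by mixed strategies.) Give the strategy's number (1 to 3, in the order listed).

Player II prefers columns that give Player I less. Compare s3 with s1: 0 < 5, 2 < 7, 6 < 7, 2 < 4.
So s1 strictly dominates s3 for Player II; s3 is strictly dominated.

3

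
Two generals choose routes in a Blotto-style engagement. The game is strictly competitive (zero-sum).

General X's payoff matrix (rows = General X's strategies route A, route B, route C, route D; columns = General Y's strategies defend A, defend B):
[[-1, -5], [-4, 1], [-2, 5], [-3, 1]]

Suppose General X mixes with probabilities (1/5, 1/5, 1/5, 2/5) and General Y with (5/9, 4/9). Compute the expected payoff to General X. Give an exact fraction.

-53/45

Against (5/9, 4/9), each row's expected payoff is route A: -25/9; route B: -16/9; route C: 10/9; route D: -11/9.
Taking the (1/5, 1/5, 1/5, 2/5)-weighted average: (1/5)·(-25/9) + (1/5)·(-16/9) + (1/5)·(10/9) + (2/5)·(-11/9) = -53/45.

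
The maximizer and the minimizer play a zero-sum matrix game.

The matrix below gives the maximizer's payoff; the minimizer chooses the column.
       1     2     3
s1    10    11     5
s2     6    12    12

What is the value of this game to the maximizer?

Column 2 is strictly dominated by 1 for the minimizer (it gives the maximizer more in every row).
The remaining 2×2 game on (s1, s2) × (1, 3) has no saddle point. Let the maximizer play s1 with probability p; indifference gives 10p + 6(1−p) = 5p + 12(1−p), so p = 6/11.
Similarly the minimizer's optimal q on 1 is 7/11, and the value is 10·(7/11) + (5)·(4/11) = 90/11.

90/11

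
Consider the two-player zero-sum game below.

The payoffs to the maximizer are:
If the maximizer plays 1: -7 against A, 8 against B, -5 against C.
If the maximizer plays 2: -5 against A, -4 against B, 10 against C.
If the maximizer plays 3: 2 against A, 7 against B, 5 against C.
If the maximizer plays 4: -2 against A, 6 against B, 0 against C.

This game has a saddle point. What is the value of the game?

2

Row minima: -7, -5, 2, -2 → the maximizer's maximin is 2.
Column maxima: 2, 8, 10 → the minimizer's minimax is 2.
They coincide at (3, A), so the value is 2.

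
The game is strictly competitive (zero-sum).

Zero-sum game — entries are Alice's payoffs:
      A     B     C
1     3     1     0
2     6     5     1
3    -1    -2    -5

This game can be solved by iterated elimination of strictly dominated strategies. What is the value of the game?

1

Row 1 is strictly dominated by row 2 (6>3, 5>1, 1>0); eliminate 1.
Column A is strictly dominated by B for Bob (5<6, -2<-1); eliminate A.
Row 3 is strictly dominated by row 2 (5>-2, 1>-5); eliminate 3.
Column B is strictly dominated by C for Bob (1<5); eliminate B.
Only (2, C) remains, with payoff 1.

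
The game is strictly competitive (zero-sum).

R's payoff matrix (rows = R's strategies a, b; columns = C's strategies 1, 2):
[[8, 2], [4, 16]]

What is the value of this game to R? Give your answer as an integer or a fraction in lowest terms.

20/3

Row minima are 2 and 4, so R's maximin is 4; column maxima are 8 and 16, so C's minimax is 8. These differ, so the equilibrium is in mixed strategies.
Let R play a with probability p. C is indifferent when 8p + 4(1−p) = 2p + 16(1−p), giving p = 2/3.
Let C play 1 with probability q. R is indifferent when 8q + 2(1−q) = 4q + 16(1−q), giving q = 7/9.
The value is 8·(7/9) + (2)·(2/9) = 20/3.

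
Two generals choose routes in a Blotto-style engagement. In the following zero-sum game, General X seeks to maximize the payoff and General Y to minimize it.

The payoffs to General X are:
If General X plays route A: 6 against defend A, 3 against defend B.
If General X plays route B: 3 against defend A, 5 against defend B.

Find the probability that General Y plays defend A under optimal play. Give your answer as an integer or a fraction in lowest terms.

2/5

Row minima are 3 and 3, so General X's maximin is 3; column maxima are 6 and 5, so General Y's minimax is 5. These differ, so the equilibrium is in mixed strategies.
Let General Y play defend A with probability q. General X is indifferent when 6q + 3(1−q) = 3q + 5(1−q), giving q = 2/5.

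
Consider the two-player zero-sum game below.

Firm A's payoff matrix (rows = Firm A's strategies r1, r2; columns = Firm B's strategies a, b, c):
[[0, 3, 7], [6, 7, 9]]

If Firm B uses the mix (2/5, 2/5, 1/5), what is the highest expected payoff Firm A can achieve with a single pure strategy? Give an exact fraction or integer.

7

r1: (0)·(2/5) + (3)·(2/5) + (7)·(1/5) = 13/5.
r2: (6)·(2/5) + (7)·(2/5) + (9)·(1/5) = 7.
The best pure response is r2 with expected payoff 7.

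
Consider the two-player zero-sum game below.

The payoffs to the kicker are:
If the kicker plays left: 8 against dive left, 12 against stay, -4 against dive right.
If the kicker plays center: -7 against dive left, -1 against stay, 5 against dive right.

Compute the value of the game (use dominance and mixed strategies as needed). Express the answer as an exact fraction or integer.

1/2

Column stay is strictly dominated by dive left for the goalkeeper (it gives the kicker more in every row).
The remaining 2×2 game on (left, center) × (dive left, dive right) has no saddle point. Let the kicker play left with probability p; indifference gives 8p − 7(1−p) = −4p + 5(1−p), so p = 1/2.
Similarly the goalkeeper's optimal q on dive left is 3/8, and the value is 8·(3/8) + (-4)·(5/8) = 1/2.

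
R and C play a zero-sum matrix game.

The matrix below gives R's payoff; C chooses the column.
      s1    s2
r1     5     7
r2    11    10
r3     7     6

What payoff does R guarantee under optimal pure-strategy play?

10

Row minima: 5, 10, 6 → R's maximin is 10.
Column maxima: 11, 10 → C's minimax is 10.
They coincide at (r2, s2), so the value is 10.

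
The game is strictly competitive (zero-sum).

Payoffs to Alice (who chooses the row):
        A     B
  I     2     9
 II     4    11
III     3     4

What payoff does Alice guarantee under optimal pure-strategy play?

4

Row minima: 2, 4, 3 → Alice's maximin is 4.
Column maxima: 4, 11 → Bob's minimax is 4.
They coincide at (II, A), so the value is 4.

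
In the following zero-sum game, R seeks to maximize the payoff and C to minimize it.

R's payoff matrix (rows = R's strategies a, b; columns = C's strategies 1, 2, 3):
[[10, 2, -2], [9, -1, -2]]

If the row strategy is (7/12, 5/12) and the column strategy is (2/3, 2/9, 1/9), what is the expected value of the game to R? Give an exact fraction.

19/3

Against (2/3, 2/9, 1/9), each row's expected payoff is a: 62/9; b: 50/9.
Taking the (7/12, 5/12)-weighted average: (7/12)·(62/9) + (5/12)·(50/9) = 19/3.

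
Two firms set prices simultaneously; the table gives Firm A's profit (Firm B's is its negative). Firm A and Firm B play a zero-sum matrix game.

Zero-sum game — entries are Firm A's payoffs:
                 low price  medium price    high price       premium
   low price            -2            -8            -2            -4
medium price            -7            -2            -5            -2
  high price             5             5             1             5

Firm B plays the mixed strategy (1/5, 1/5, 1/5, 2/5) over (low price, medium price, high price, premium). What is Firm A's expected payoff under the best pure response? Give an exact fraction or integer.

21/5

low price: (-2)·(1/5) + (-8)·(1/5) + (-2)·(1/5) + (-4)·(2/5) = -4.
medium price: (-7)·(1/5) + (-2)·(1/5) + (-5)·(1/5) + (-2)·(2/5) = -18/5.
high price: (5)·(1/5) + (5)·(1/5) + (1)·(1/5) + (5)·(2/5) = 21/5.
The best pure response is high price with expected payoff 21/5.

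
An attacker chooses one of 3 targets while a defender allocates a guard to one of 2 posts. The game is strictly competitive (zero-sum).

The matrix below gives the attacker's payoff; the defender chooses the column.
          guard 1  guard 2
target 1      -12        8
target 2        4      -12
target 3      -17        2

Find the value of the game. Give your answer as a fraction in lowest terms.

-28/9

Row target 3 is strictly dominated by row target 1, so the attacker never plays it.
The remaining 2×2 game on (target 1, target 2) × (guard 1, guard 2) has no saddle point. Let the attacker play target 1 with probability p; indifference gives −12p + 4(1−p) = 8p − 12(1−p), so p = 4/9.
Similarly the defender's optimal q on guard 1 is 5/9, and the value is -12·(5/9) + (8)·(4/9) = -28/9.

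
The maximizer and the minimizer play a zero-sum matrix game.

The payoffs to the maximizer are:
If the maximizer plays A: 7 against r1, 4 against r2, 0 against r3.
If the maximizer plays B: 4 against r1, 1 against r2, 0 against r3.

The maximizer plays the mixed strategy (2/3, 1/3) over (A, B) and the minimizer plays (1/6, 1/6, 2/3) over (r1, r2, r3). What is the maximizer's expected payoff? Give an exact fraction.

3/2

Against (1/6, 1/6, 2/3), each row's expected payoff is A: 11/6; B: 5/6.
Taking the (2/3, 1/3)-weighted average: (2/3)·(11/6) + (1/3)·(5/6) = 3/2.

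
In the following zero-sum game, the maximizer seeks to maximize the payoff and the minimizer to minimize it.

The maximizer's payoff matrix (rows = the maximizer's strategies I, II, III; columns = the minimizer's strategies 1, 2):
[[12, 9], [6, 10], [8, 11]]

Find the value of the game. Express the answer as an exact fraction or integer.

10

Row II is strictly dominated by row III, so the maximizer never plays it.
The remaining 2×2 game on (I, III) × (1, 2) has no saddle point. Let the maximizer play I with probability p; indifference gives 12p + 8(1−p) = 9p + 11(1−p), so p = 1/2.
Similarly the minimizer's optimal q on 1 is 1/3, and the value is 12·(1/3) + (9)·(2/3) = 10.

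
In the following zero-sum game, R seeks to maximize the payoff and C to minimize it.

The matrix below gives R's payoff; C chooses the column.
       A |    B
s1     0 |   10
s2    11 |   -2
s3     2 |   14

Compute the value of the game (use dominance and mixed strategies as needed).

Row s1 is strictly dominated by row s3, so R never plays it.
The remaining 2×2 game on (s2, s3) × (A, B) has no saddle point. Let R play s2 with probability p; indifference gives 11p + 2(1−p) = −2p + 14(1−p), so p = 12/25.
Similarly C's optimal q on A is 16/25, and the value is 11·(16/25) + (-2)·(9/25) = 158/25.

158/25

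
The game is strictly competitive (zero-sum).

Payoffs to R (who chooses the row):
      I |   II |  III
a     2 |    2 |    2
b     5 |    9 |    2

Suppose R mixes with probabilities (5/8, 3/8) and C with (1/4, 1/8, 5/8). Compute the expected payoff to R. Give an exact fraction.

Against (1/4, 1/8, 5/8), each row's expected payoff is a: 2; b: 29/8.
Taking the (5/8, 3/8)-weighted average: (5/8)·(2) + (3/8)·(29/8) = 167/64.

167/64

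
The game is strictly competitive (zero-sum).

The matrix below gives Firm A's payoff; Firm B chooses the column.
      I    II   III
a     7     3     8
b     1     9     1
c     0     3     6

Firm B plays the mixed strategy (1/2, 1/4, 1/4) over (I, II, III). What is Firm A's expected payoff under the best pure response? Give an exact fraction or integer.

25/4

a: (7)·(1/2) + (3)·(1/4) + (8)·(1/4) = 25/4.
b: (1)·(1/2) + (9)·(1/4) + (1)·(1/4) = 3.
c: (0)·(1/2) + (3)·(1/4) + (6)·(1/4) = 9/4.
The best pure response is a with expected payoff 25/4.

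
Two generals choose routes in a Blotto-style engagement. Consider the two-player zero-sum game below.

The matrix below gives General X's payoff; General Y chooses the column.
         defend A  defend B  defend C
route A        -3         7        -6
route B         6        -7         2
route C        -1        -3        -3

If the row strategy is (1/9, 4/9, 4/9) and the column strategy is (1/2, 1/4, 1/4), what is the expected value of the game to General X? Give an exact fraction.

-1/4

Against (1/2, 1/4, 1/4), each row's expected payoff is route A: -5/4; route B: 7/4; route C: -2.
Taking the (1/9, 4/9, 4/9)-weighted average: (1/9)·(-5/4) + (4/9)·(7/4) + (4/9)·(-2) = -1/4.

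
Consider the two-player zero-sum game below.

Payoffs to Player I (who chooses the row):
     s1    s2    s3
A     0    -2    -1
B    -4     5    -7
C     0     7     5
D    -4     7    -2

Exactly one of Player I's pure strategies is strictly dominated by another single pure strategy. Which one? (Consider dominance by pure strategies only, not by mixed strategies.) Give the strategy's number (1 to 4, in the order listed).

Compare B with C: 0 > -4, 7 > 5, 5 > -7.
So C strictly dominates B for Player I; B is strictly dominated.

2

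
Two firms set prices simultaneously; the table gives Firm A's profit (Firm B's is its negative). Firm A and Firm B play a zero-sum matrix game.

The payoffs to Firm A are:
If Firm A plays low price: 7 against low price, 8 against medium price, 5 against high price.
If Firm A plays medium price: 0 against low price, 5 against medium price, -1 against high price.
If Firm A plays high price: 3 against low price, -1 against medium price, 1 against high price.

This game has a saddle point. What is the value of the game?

Row minima: 5, -1, -1 → Firm A's maximin is 5.
Column maxima: 7, 8, 5 → Firm B's minimax is 5.
They coincide at (low price, high price), so the value is 5.

5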